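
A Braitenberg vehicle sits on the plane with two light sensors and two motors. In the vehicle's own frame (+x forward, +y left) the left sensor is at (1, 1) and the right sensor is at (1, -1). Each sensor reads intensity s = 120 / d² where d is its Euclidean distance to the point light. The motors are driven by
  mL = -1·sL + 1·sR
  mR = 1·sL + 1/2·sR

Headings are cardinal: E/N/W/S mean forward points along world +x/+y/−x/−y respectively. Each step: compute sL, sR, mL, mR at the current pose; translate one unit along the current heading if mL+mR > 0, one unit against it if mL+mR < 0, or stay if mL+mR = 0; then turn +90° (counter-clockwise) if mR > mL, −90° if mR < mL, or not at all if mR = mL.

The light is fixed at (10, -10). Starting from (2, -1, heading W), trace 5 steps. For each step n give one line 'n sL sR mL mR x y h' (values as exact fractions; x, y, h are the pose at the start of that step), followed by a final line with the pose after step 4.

n=0: pose=(2,-1,W); sL=24/29, sR=120/181; mL=-864/5249, mR=6084/5249; mL+mR=180/181 → advance +1; mR−mL=6948/5249 → turn +1·90°
n=1: pose=(1,-1,S); sL=15/16, sR=30/41; mL=-135/656, mR=855/656; mL+mR=45/41 → advance +1; mR−mL=495/328 → turn +1·90°
n=2: pose=(1,-2,E); sL=24/29, sR=120/113; mL=768/3277, mR=4452/3277; mL+mR=180/113 → advance +1; mR−mL=3684/3277 → turn +1·90°
n=3: pose=(2,-2,N); sL=20/27, sR=12/13; mL=64/351, mR=422/351; mL+mR=18/13 → advance +1; mR−mL=358/351 → turn +1·90°
n=4: pose=(2,-1,W); sL=24/29, sR=120/181; mL=-864/5249, mR=6084/5249; mL+mR=180/181 → advance +1; mR−mL=6948/5249 → turn +1·90°

0 24/29 120/181 -864/5249 6084/5249 2 -1 W
1 15/16 30/41 -135/656 855/656 1 -1 S
2 24/29 120/113 768/3277 4452/3277 1 -2 E
3 20/27 12/13 64/351 422/351 2 -2 N
4 24/29 120/181 -864/5249 6084/5249 2 -1 W
final 1 -1 S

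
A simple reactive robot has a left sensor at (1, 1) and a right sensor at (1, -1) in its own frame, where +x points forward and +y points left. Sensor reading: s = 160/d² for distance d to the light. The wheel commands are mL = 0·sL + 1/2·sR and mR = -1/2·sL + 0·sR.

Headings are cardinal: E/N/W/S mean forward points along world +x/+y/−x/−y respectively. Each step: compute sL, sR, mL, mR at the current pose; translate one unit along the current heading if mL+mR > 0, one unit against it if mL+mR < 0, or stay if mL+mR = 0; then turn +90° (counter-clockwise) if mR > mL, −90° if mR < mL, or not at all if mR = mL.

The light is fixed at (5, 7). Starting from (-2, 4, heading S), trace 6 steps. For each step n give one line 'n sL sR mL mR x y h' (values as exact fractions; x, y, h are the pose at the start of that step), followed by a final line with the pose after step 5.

n=0: pose=(-2,4,S); sL=40/13, sR=2; mL=1, mR=-20/13; mL+mR=-7/13 → advance -1; mR−mL=-33/13 → turn -1·90°
n=1: pose=(-2,5,W); sL=160/73, sR=32/13; mL=16/13, mR=-80/73; mL+mR=128/949 → advance +1; mR−mL=-2208/949 → turn -1·90°
n=2: pose=(-3,5,N); sL=80/41, sR=16/5; mL=8/5, mR=-40/41; mL+mR=128/205 → advance +1; mR−mL=-528/205 → turn -1·90°
n=3: pose=(-3,6,E); sL=160/49, sR=160/53; mL=80/53, mR=-80/49; mL+mR=-320/2597 → advance -1; mR−mL=-8160/2597 → turn -1·90°
n=4: pose=(-4,6,S); sL=40/17, sR=20/13; mL=10/13, mR=-20/17; mL+mR=-90/221 → advance -1; mR−mL=-430/221 → turn -1·90°
n=5: pose=(-4,7,W); sL=160/101, sR=160/101; mL=80/101, mR=-80/101; mL+mR=0 → advance +0; mR−mL=-160/101 → turn -1·90°

0 40/13 2 1 -20/13 -2 4 S
1 160/73 32/13 16/13 -80/73 -2 5 W
2 80/41 16/5 8/5 -40/41 -3 5 N
3 160/49 160/53 80/53 -80/49 -3 6 E
4 40/17 20/13 10/13 -20/17 -4 6 S
5 160/101 160/101 80/101 -80/101 -4 7 W
final -4 7 N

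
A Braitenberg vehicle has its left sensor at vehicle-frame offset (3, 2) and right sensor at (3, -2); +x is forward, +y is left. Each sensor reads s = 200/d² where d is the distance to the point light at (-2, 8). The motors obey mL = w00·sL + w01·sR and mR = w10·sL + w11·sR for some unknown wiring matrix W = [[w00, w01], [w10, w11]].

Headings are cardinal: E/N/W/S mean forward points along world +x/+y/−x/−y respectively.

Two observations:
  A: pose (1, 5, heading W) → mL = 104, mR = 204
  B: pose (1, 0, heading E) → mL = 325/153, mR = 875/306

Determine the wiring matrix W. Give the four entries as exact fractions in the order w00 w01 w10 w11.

obs A: pose=(1,5,W) → sL=8, sR=200, mL=104, mR=204
obs B: pose=(1,0,E) → sL=25/9, sR=25/17, mL=325/153, mR=875/306
sensor matrix S = [[8, 200], [25/9, 25/17]]; det S = -83200/153
solve [mL_A; mL_B] = S·[w00; w01] and [mR_A; mR_B] = S·[w10; w11]:
  w00 = 1/2, w01 = 1/2, w10 = 1/2, w11 = 1

1/2 1/2 1/2 1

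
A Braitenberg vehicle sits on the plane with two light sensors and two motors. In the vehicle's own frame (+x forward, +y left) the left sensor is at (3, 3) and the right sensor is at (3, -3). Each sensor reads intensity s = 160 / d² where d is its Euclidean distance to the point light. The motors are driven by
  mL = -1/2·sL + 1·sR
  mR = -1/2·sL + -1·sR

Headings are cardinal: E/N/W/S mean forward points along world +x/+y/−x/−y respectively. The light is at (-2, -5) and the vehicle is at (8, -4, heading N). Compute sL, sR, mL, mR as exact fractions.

32/13 32/37 -176/481 -1008/481

left sensor world pos  = (5, -1); dL² = 65
right sensor world pos = (11, -1); dR² = 185
sL = 160/65 = 32/13
sR = 160/185 = 32/37
mL = -1/2·sL + 1·sR = -176/481
mR = -1/2·sL + -1·sR = -1008/481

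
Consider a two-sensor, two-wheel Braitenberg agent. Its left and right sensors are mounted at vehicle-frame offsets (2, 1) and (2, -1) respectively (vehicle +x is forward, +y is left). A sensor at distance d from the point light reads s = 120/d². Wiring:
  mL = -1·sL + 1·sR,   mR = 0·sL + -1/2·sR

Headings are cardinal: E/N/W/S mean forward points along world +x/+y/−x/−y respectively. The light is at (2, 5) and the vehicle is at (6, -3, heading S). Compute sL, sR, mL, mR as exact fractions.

24/25 120/109 384/2725 -60/109

left sensor world pos  = (7, -5); dL² = 125
right sensor world pos = (5, -5); dR² = 109
sL = 120/125 = 24/25
sR = 120/109 = 120/109
mL = -1·sL + 1·sR = 384/2725
mR = 0·sL + -1/2·sR = -60/109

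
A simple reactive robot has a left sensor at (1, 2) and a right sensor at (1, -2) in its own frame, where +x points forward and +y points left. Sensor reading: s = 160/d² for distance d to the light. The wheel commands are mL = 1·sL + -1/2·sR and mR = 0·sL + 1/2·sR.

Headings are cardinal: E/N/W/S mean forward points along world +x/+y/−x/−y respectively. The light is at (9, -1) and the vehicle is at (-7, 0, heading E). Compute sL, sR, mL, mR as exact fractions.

80/117 80/113 4360/13221 40/113

left sensor world pos  = (-6, 2); dL² = 234
right sensor world pos = (-6, -2); dR² = 226
sL = 160/234 = 80/117
sR = 160/226 = 80/113
mL = 1·sL + -1/2·sR = 4360/13221
mR = 0·sL + 1/2·sR = 40/113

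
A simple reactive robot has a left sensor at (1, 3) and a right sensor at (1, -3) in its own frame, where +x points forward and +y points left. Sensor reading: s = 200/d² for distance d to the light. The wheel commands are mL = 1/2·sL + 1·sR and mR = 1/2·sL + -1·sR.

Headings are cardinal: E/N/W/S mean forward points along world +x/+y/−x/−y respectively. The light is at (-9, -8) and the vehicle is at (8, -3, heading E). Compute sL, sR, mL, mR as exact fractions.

left sensor world pos  = (9, 0); dL² = 388
right sensor world pos = (9, -6); dR² = 328
sL = 200/388 = 50/97
sR = 200/328 = 25/41
mL = 1/2·sL + 1·sR = 3450/3977
mR = 1/2·sL + -1·sR = -1400/3977

50/97 25/41 3450/3977 -1400/3977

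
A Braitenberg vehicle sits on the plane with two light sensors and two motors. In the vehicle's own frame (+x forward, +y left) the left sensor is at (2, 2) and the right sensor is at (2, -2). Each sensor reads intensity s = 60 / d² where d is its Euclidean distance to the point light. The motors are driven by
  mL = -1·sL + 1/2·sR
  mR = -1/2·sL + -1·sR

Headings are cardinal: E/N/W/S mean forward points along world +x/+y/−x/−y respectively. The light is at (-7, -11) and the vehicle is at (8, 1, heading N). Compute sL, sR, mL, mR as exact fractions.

left sensor world pos  = (6, 3); dL² = 365
right sensor world pos = (10, 3); dR² = 485
sL = 60/365 = 12/73
sR = 60/485 = 12/97
mL = -1·sL + 1/2·sR = -726/7081
mR = -1/2·sL + -1·sR = -1458/7081

12/73 12/97 -726/7081 -1458/7081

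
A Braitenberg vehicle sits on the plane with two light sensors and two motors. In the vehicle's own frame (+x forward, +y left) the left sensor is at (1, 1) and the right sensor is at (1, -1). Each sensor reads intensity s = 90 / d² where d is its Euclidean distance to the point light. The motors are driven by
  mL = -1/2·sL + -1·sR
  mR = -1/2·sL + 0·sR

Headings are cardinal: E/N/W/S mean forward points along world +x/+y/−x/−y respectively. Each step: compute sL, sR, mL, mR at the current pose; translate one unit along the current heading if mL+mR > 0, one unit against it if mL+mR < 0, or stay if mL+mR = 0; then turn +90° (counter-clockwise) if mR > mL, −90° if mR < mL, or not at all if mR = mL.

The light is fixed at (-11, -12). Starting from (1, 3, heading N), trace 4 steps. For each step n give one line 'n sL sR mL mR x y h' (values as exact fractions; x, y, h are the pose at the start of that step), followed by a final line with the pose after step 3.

n=0: pose=(1,3,N); sL=90/377, sR=18/85; mL=-10611/32045, mR=-45/377; mL+mR=-14436/32045 → advance -1; mR−mL=18/85 → turn +1·90°
n=1: pose=(1,2,W); sL=9/29, sR=45/173; mL=-4167/10034, mR=-9/58; mL+mR=-2862/5017 → advance -1; mR−mL=45/173 → turn +1·90°
n=2: pose=(2,2,S); sL=18/73, sR=90/313; mL=-9387/22849, mR=-9/73; mL+mR=-12204/22849 → advance -1; mR−mL=90/313 → turn +1·90°
n=3: pose=(2,3,E); sL=45/226, sR=45/196; mL=-3645/11074, mR=-45/452; mL+mR=-9495/22148 → advance -1; mR−mL=45/196 → turn +1·90°

0 90/377 18/85 -10611/32045 -45/377 1 3 N
1 9/29 45/173 -4167/10034 -9/58 1 2 W
2 18/73 90/313 -9387/22849 -9/73 2 2 S
3 45/226 45/196 -3645/11074 -45/452 2 3 E
final 1 3 N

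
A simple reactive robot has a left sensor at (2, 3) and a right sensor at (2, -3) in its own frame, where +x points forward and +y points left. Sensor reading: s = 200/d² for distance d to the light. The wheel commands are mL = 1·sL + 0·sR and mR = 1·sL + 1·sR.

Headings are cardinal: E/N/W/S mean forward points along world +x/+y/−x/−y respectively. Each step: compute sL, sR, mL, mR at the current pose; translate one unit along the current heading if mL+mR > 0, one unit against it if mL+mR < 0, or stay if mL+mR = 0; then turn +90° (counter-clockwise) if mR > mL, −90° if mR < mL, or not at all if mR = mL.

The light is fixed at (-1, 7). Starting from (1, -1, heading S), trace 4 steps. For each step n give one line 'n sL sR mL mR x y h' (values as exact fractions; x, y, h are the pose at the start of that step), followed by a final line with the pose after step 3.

0 8/5 200/101 8/5 1808/505 1 -1 S
1 50/13 5/4 50/13 265/52 1 -2 E
2 200/49 40/17 200/49 5360/833 2 -2 N
3 100/61 100/13 100/61 7400/793 2 -1 W
final 1 -1 S

n=0: pose=(1,-1,S); sL=8/5, sR=200/101; mL=8/5, mR=1808/505; mL+mR=2616/505 → advance +1; mR−mL=200/101 → turn +1·90°
n=1: pose=(1,-2,E); sL=50/13, sR=5/4; mL=50/13, mR=265/52; mL+mR=465/52 → advance +1; mR−mL=5/4 → turn +1·90°
n=2: pose=(2,-2,N); sL=200/49, sR=40/17; mL=200/49, mR=5360/833; mL+mR=8760/833 → advance +1; mR−mL=40/17 → turn +1·90°
n=3: pose=(2,-1,W); sL=100/61, sR=100/13; mL=100/61, mR=7400/793; mL+mR=8700/793 → advance +1; mR−mL=100/13 → turn +1·90°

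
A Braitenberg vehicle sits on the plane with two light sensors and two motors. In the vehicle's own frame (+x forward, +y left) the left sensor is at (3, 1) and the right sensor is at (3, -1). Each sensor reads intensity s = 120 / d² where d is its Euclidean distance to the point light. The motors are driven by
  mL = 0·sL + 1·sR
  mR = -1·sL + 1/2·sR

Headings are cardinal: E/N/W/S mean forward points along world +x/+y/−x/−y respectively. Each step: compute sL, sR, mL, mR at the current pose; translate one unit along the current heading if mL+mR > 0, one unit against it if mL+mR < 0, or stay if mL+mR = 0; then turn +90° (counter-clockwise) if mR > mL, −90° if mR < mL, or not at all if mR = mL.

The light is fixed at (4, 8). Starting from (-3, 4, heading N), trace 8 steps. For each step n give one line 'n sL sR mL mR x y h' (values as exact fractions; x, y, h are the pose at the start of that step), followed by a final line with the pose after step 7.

n=0: pose=(-3,4,N); sL=24/13, sR=120/37; mL=120/37, mR=-108/481; mL+mR=1452/481 → advance +1; mR−mL=-1668/481 → turn -1·90°
n=1: pose=(-3,5,E); sL=6, sR=15/4; mL=15/4, mR=-33/8; mL+mR=-3/8 → advance -1; mR−mL=-63/8 → turn -1·90°
n=2: pose=(-4,5,S); sL=24/17, sR=40/39; mL=40/39, mR=-596/663; mL+mR=28/221 → advance +1; mR−mL=-1276/663 → turn -1·90°
n=3: pose=(-4,4,W); sL=60/73, sR=12/13; mL=12/13, mR=-342/949; mL+mR=534/949 → advance +1; mR−mL=-1218/949 → turn -1·90°
n=4: pose=(-5,4,N); sL=120/101, sR=24/13; mL=24/13, mR=-348/1313; mL+mR=2076/1313 → advance +1; mR−mL=-2772/1313 → turn -1·90°
n=5: pose=(-5,5,E); sL=3, sR=30/13; mL=30/13, mR=-24/13; mL+mR=6/13 → advance +1; mR−mL=-54/13 → turn -1·90°
n=6: pose=(-4,5,S); sL=24/17, sR=40/39; mL=40/39, mR=-596/663; mL+mR=28/221 → advance +1; mR−mL=-1276/663 → turn -1·90°
n=7: pose=(-4,4,W); sL=60/73, sR=12/13; mL=12/13, mR=-342/949; mL+mR=534/949 → advance +1; mR−mL=-1218/949 → turn -1·90°

0 24/13 120/37 120/37 -108/481 -3 4 N
1 6 15/4 15/4 -33/8 -3 5 E
2 24/17 40/39 40/39 -596/663 -4 5 S
3 60/73 12/13 12/13 -342/949 -4 4 W
4 120/101 24/13 24/13 -348/1313 -5 4 N
5 3 30/13 30/13 -24/13 -5 5 E
6 24/17 40/39 40/39 -596/663 -4 5 S
7 60/73 12/13 12/13 -342/949 -4 4 W
final -5 4 N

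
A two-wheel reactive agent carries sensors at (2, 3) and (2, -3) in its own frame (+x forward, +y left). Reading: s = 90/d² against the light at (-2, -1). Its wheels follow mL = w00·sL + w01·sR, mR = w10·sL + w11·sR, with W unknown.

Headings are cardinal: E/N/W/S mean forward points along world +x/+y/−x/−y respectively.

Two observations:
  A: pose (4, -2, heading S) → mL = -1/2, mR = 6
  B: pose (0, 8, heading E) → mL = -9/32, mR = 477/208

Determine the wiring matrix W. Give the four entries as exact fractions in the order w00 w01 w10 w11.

-1/2 0 1 1

obs A: pose=(4,-2,S) → sL=1, sR=5, mL=-1/2, mR=6
obs B: pose=(0,8,E) → sL=9/16, sR=45/26, mL=-9/32, mR=477/208
sensor matrix S = [[1, 5], [9/16, 45/26]]; det S = -225/208
solve [mL_A; mL_B] = S·[w00; w01] and [mR_A; mR_B] = S·[w10; w11]:
  w00 = -1/2, w01 = 0, w10 = 1, w11 = 1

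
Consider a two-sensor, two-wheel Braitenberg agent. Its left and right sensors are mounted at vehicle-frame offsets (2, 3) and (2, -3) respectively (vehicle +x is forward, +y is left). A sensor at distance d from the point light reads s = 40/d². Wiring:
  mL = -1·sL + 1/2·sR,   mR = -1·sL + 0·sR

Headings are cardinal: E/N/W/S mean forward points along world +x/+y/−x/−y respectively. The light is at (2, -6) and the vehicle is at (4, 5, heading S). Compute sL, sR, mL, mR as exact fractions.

20/53 20/41 -290/2173 -20/53

left sensor world pos  = (7, 3); dL² = 106
right sensor world pos = (1, 3); dR² = 82
sL = 40/106 = 20/53
sR = 40/82 = 20/41
mL = -1·sL + 1/2·sR = -290/2173
mR = -1·sL + 0·sR = -20/53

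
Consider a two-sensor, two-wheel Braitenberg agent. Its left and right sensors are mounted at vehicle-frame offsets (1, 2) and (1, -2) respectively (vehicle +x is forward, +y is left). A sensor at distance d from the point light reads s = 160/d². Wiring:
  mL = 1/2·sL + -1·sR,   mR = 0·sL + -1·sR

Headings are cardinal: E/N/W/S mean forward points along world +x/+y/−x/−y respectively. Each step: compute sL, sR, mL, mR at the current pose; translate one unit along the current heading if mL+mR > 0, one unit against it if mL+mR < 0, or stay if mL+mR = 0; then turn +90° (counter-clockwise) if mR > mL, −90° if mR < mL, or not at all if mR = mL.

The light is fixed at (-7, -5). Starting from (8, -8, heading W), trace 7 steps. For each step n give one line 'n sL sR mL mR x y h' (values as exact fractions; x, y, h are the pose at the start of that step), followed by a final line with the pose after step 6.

0 160/221 160/197 -19600/43537 -160/197 8 -8 W
1 4/5 20/41 -18/205 -20/41 9 -8 N
2 160/293 32/65 -4176/19045 -32/65 9 -9 E
3 80/157 80/97 -8680/15229 -80/97 8 -9 S
4 160/221 160/197 -19600/43537 -160/197 8 -8 W
5 4/5 20/41 -18/205 -20/41 9 -8 N
6 160/293 32/65 -4176/19045 -32/65 9 -9 E
final 8 -9 S

n=0: pose=(8,-8,W); sL=160/221, sR=160/197; mL=-19600/43537, mR=-160/197; mL+mR=-54960/43537 → advance -1; mR−mL=-80/221 → turn -1·90°
n=1: pose=(9,-8,N); sL=4/5, sR=20/41; mL=-18/205, mR=-20/41; mL+mR=-118/205 → advance -1; mR−mL=-2/5 → turn -1·90°
n=2: pose=(9,-9,E); sL=160/293, sR=32/65; mL=-4176/19045, mR=-32/65; mL+mR=-13552/19045 → advance -1; mR−mL=-80/293 → turn -1·90°
n=3: pose=(8,-9,S); sL=80/157, sR=80/97; mL=-8680/15229, mR=-80/97; mL+mR=-21240/15229 → advance -1; mR−mL=-40/157 → turn -1·90°
n=4: pose=(8,-8,W); sL=160/221, sR=160/197; mL=-19600/43537, mR=-160/197; mL+mR=-54960/43537 → advance -1; mR−mL=-80/221 → turn -1·90°
n=5: pose=(9,-8,N); sL=4/5, sR=20/41; mL=-18/205, mR=-20/41; mL+mR=-118/205 → advance -1; mR−mL=-2/5 → turn -1·90°
n=6: pose=(9,-9,E); sL=160/293, sR=32/65; mL=-4176/19045, mR=-32/65; mL+mR=-13552/19045 → advance -1; mR−mL=-80/293 → turn -1·90°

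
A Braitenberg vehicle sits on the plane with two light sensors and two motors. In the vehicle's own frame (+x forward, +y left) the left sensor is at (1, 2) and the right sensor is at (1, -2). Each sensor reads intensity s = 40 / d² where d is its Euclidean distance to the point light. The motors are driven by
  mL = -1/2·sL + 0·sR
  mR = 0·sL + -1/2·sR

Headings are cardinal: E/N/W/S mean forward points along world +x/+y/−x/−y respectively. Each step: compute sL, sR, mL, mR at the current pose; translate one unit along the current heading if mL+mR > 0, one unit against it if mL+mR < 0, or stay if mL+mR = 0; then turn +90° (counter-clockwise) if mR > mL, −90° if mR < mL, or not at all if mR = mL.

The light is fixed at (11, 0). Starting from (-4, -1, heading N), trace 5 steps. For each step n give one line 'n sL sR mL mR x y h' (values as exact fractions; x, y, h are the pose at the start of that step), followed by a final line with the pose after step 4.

n=0: pose=(-4,-1,N); sL=40/289, sR=40/169; mL=-20/289, mR=-20/169; mL+mR=-9160/48841 → advance -1; mR−mL=-2400/48841 → turn -1·90°
n=1: pose=(-4,-2,E); sL=10/49, sR=10/53; mL=-5/49, mR=-5/53; mL+mR=-510/2597 → advance -1; mR−mL=20/2597 → turn +1·90°
n=2: pose=(-5,-2,N); sL=8/65, sR=40/197; mL=-4/65, mR=-20/197; mL+mR=-2088/12805 → advance -1; mR−mL=-512/12805 → turn -1·90°
n=3: pose=(-5,-3,E); sL=20/113, sR=4/25; mL=-10/113, mR=-2/25; mL+mR=-476/2825 → advance -1; mR−mL=24/2825 → turn +1·90°
n=4: pose=(-6,-3,N); sL=8/73, sR=40/229; mL=-4/73, mR=-20/229; mL+mR=-2376/16717 → advance -1; mR−mL=-544/16717 → turn -1·90°

0 40/289 40/169 -20/289 -20/169 -4 -1 N
1 10/49 10/53 -5/49 -5/53 -4 -2 E
2 8/65 40/197 -4/65 -20/197 -5 -2 N
3 20/113 4/25 -10/113 -2/25 -5 -3 E
4 8/73 40/229 -4/73 -20/229 -6 -3 N
final -6 -4 E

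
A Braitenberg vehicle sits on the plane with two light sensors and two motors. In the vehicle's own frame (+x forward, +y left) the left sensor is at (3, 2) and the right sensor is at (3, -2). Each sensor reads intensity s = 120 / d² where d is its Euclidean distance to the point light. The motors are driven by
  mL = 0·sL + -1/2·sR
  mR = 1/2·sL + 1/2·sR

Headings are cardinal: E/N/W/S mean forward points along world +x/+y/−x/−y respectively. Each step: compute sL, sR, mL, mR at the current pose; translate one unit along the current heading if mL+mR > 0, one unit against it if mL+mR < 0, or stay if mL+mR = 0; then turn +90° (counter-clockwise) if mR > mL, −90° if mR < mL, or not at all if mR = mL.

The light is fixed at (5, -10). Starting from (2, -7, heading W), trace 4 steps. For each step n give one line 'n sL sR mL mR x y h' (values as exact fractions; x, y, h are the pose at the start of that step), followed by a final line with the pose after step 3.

0 120/37 120/61 -60/61 5880/2257 2 -7 W
1 30 10/3 -5/3 50/3 1 -7 S
2 120/17 120 -60 1080/17 1 -8 E
3 12/5 60/13 -30/13 228/65 2 -8 N
final 2 -7 W

n=0: pose=(2,-7,W); sL=120/37, sR=120/61; mL=-60/61, mR=5880/2257; mL+mR=60/37 → advance +1; mR−mL=8100/2257 → turn +1·90°
n=1: pose=(1,-7,S); sL=30, sR=10/3; mL=-5/3, mR=50/3; mL+mR=15 → advance +1; mR−mL=55/3 → turn +1·90°
n=2: pose=(1,-8,E); sL=120/17, sR=120; mL=-60, mR=1080/17; mL+mR=60/17 → advance +1; mR−mL=2100/17 → turn +1·90°
n=3: pose=(2,-8,N); sL=12/5, sR=60/13; mL=-30/13, mR=228/65; mL+mR=6/5 → advance +1; mR−mL=378/65 → turn +1·90°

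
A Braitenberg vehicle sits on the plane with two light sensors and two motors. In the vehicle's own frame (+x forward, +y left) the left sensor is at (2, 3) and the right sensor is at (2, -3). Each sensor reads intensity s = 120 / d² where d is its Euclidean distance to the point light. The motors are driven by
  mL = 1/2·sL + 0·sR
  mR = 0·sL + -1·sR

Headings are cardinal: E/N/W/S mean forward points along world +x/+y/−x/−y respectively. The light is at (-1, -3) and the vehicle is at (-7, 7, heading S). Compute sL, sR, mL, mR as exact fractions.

120/73 24/29 60/73 -24/29

left sensor world pos  = (-4, 5); dL² = 73
right sensor world pos = (-10, 5); dR² = 145
sL = 120/73 = 120/73
sR = 120/145 = 24/29
mL = 1/2·sL + 0·sR = 60/73
mR = 0·sL + -1·sR = -24/29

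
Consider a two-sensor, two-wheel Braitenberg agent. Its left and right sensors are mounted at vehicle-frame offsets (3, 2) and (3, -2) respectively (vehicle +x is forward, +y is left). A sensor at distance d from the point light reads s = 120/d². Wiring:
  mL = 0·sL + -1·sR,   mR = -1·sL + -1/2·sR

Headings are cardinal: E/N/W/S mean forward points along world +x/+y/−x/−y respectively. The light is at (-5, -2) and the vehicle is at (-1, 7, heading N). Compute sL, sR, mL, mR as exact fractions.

30/37 2/3 -2/3 -127/111

left sensor world pos  = (-3, 10); dL² = 148
right sensor world pos = (1, 10); dR² = 180
sL = 120/148 = 30/37
sR = 120/180 = 2/3
mL = 0·sL + -1·sR = -2/3
mR = -1·sL + -1/2·sR = -127/111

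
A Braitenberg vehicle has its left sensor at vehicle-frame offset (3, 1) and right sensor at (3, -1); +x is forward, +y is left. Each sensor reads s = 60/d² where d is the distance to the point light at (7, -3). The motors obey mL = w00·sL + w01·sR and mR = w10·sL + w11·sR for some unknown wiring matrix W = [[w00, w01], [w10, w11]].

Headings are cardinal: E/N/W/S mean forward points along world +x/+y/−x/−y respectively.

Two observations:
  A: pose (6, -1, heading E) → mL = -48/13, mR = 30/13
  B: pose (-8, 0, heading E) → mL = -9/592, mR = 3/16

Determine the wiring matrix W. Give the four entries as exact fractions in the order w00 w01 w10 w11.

obs A: pose=(6,-1,E) → sL=60/13, sR=12, mL=-48/13, mR=30/13
obs B: pose=(-8,0,E) → sL=3/8, sR=15/37, mL=-9/592, mR=3/16
sensor matrix S = [[60/13, 12], [3/8, 15/37]]; det S = -2529/962
solve [mL_A; mL_B] = S·[w00; w01] and [mR_A; mR_B] = S·[w10; w11]:
  w00 = 1/2, w01 = -1/2, w10 = 1/2, w11 = 0

1/2 -1/2 1/2 0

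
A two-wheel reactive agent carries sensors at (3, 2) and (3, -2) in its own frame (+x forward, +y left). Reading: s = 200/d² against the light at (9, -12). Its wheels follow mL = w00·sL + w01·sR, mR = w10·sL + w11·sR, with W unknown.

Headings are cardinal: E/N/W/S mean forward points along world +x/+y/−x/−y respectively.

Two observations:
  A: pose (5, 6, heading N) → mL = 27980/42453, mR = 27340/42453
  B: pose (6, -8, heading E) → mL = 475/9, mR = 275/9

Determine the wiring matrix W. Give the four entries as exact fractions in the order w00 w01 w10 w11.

1/2 1 1 1/2

obs A: pose=(5,6,N) → sL=200/477, sR=40/89, mL=27980/42453, mR=27340/42453
obs B: pose=(6,-8,E) → sL=50/9, sR=50, mL=475/9, mR=275/9
sensor matrix S = [[200/477, 40/89], [50/9, 50]]; det S = 784000/42453
solve [mL_A; mL_B] = S·[w00; w01] and [mR_A; mR_B] = S·[w10; w11]:
  w00 = 1/2, w01 = 1, w10 = 1, w11 = 1/2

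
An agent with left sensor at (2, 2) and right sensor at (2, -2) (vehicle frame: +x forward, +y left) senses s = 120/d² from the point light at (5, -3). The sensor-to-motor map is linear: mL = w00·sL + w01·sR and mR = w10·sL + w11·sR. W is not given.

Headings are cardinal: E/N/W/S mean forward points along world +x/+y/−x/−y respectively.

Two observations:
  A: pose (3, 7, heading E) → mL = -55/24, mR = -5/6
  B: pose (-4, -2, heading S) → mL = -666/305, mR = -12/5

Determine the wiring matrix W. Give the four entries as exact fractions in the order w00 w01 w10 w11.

obs A: pose=(3,7,E) → sL=5/6, sR=15/8, mL=-55/24, mR=-5/6
obs B: pose=(-4,-2,S) → sL=12/5, sR=60/61, mL=-666/305, mR=-12/5
sensor matrix S = [[5/6, 15/8], [12/5, 60/61]]; det S = -449/122
solve [mL_A; mL_B] = S·[w00; w01] and [mR_A; mR_B] = S·[w10; w11]:
  w00 = -1/2, w01 = -1, w10 = -1, w11 = 0

-1/2 -1 -1 0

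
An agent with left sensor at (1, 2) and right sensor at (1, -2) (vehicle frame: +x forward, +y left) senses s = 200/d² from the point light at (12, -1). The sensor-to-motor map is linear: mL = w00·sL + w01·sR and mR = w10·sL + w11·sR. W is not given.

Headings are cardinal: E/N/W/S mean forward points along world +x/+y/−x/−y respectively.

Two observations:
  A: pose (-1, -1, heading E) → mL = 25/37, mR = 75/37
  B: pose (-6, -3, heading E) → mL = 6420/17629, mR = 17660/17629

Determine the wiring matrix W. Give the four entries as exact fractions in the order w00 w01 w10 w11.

obs A: pose=(-1,-1,E) → sL=50/37, sR=50/37, mL=25/37, mR=75/37
obs B: pose=(-6,-3,E) → sL=200/289, sR=40/61, mL=6420/17629, mR=17660/17629
sensor matrix S = [[50/37, 50/37], [200/289, 40/61]]; det S = -32000/652273
solve [mL_A; mL_B] = S·[w00; w01] and [mR_A; mR_B] = S·[w10; w11]:
  w00 = 1, w01 = -1/2, w10 = 1/2, w11 = 1

1 -1/2 1/2 1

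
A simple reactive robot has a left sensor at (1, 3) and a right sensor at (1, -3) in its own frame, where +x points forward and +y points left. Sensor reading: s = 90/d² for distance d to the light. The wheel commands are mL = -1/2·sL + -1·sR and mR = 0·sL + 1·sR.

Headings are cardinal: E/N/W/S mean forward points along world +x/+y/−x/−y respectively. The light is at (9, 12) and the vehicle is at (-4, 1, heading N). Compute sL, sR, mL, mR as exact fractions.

left sensor world pos  = (-7, 2); dL² = 356
right sensor world pos = (-1, 2); dR² = 200
sL = 90/356 = 45/178
sR = 90/200 = 9/20
mL = -1/2·sL + -1·sR = -513/890
mR = 0·sL + 1·sR = 9/20

45/178 9/20 -513/890 9/20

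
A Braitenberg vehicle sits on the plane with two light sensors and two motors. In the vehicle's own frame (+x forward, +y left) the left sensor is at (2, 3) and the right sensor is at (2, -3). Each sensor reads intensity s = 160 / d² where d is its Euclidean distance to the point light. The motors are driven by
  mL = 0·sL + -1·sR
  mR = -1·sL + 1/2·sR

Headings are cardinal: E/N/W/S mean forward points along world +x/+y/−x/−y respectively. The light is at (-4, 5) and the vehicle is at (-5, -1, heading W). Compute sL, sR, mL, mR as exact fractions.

left sensor world pos  = (-7, -4); dL² = 90
right sensor world pos = (-7, 2); dR² = 18
sL = 160/90 = 16/9
sR = 160/18 = 80/9
mL = 0·sL + -1·sR = -80/9
mR = -1·sL + 1/2·sR = 8/3

16/9 80/9 -80/9 8/3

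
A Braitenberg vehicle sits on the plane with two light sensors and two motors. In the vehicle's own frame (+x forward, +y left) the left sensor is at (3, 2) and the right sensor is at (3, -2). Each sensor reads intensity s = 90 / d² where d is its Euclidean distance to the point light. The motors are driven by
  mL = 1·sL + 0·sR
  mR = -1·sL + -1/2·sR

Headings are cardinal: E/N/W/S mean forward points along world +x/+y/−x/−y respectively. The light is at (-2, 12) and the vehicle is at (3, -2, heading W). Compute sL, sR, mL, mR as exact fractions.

9/26 45/74 9/26 -1251/1924

left sensor world pos  = (0, -4); dL² = 260
right sensor world pos = (0, 0); dR² = 148
sL = 90/260 = 9/26
sR = 90/148 = 45/74
mL = 1·sL + 0·sR = 9/26
mR = -1·sL + -1/2·sR = -1251/1924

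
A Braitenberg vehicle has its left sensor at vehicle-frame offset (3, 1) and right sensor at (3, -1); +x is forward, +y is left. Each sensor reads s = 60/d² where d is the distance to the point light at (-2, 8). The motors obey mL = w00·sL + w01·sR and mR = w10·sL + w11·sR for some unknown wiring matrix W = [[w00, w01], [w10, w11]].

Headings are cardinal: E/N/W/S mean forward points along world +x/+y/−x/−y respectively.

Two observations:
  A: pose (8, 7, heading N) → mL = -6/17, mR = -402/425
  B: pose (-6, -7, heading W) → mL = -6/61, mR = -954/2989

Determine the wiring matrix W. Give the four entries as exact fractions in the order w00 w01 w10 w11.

obs A: pose=(8,7,N) → sL=12/17, sR=12/25, mL=-6/17, mR=-402/425
obs B: pose=(-6,-7,W) → sL=12/61, sR=12/49, mL=-6/61, mR=-954/2989
sensor matrix S = [[12/17, 12/25], [12/61, 12/49]]; det S = 99648/1270325
solve [mL_A; mL_B] = S·[w00; w01] and [mR_A; mR_B] = S·[w10; w11]:
  w00 = -1/2, w01 = 0, w10 = -1, w11 = -1/2

-1/2 0 -1 -1/2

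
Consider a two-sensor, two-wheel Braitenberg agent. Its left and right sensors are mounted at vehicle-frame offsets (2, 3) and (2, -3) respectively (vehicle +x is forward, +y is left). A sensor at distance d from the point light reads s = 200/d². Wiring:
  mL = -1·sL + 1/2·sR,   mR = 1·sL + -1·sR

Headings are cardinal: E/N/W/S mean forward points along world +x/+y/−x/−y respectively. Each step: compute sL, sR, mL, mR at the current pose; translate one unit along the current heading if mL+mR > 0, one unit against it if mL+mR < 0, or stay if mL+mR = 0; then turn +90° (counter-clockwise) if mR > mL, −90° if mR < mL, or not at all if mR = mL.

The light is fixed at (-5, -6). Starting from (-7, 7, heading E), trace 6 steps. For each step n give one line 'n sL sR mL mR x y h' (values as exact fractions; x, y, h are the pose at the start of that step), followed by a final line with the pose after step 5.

n=0: pose=(-7,7,E); sL=25/32, sR=2; mL=7/32, mR=-39/32; mL+mR=-1 → advance -1; mR−mL=-23/16 → turn -1·90°
n=1: pose=(-8,7,S); sL=200/121, sR=200/157; mL=-19300/18997, mR=7200/18997; mL+mR=-100/157 → advance -1; mR−mL=26500/18997 → turn +1·90°
n=2: pose=(-8,8,E); sL=20/29, sR=100/61; mL=230/1769, mR=-1680/1769; mL+mR=-50/61 → advance -1; mR−mL=-1910/1769 → turn -1·90°
n=3: pose=(-9,8,S); sL=40/29, sR=200/193; mL=-4820/5597, mR=1920/5597; mL+mR=-100/193 → advance -1; mR−mL=6740/5597 → turn +1·90°
n=4: pose=(-9,9,E); sL=25/41, sR=50/37; mL=100/1517, mR=-1125/1517; mL+mR=-25/37 → advance -1; mR−mL=-1225/1517 → turn -1·90°
n=5: pose=(-10,9,S); sL=200/173, sR=200/233; mL=-29300/40309, mR=12000/40309; mL+mR=-100/233 → advance -1; mR−mL=41300/40309 → turn +1·90°

0 25/32 2 7/32 -39/32 -7 7 E
1 200/121 200/157 -19300/18997 7200/18997 -8 7 S
2 20/29 100/61 230/1769 -1680/1769 -8 8 E
3 40/29 200/193 -4820/5597 1920/5597 -9 8 S
4 25/41 50/37 100/1517 -1125/1517 -9 9 E
5 200/173 200/233 -29300/40309 12000/40309 -10 9 S
final -10 10 E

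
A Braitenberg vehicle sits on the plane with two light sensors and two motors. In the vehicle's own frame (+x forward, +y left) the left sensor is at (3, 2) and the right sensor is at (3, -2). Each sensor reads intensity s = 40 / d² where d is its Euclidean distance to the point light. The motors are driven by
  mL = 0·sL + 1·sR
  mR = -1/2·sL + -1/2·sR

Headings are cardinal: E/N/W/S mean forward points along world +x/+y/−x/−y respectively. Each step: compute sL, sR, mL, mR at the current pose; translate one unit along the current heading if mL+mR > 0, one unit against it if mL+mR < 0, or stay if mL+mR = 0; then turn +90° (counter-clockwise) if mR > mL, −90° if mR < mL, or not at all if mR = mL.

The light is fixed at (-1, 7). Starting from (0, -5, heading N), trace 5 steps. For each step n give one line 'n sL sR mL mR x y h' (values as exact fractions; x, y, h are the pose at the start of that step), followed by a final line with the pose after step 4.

0 20/41 4/9 4/9 -172/369 0 -5 N
1 40/137 40/241 40/241 -7560/33017 0 -6 E
2 2/13 2/13 2/13 -2/13 -1 -6 S
3 20/117 4/13 4/13 -28/117 -1 -6 W
4 40/109 40/101 40/101 -4200/11009 -2 -6 N
final -2 -5 E

n=0: pose=(0,-5,N); sL=20/41, sR=4/9; mL=4/9, mR=-172/369; mL+mR=-8/369 → advance -1; mR−mL=-112/123 → turn -1·90°
n=1: pose=(0,-6,E); sL=40/137, sR=40/241; mL=40/241, mR=-7560/33017; mL+mR=-2080/33017 → advance -1; mR−mL=-13040/33017 → turn -1·90°
n=2: pose=(-1,-6,S); sL=2/13, sR=2/13; mL=2/13, mR=-2/13; mL+mR=0 → advance +0; mR−mL=-4/13 → turn -1·90°
n=3: pose=(-1,-6,W); sL=20/117, sR=4/13; mL=4/13, mR=-28/117; mL+mR=8/117 → advance +1; mR−mL=-64/117 → turn -1·90°
n=4: pose=(-2,-6,N); sL=40/109, sR=40/101; mL=40/101, mR=-4200/11009; mL+mR=160/11009 → advance +1; mR−mL=-8560/11009 → turn -1·90°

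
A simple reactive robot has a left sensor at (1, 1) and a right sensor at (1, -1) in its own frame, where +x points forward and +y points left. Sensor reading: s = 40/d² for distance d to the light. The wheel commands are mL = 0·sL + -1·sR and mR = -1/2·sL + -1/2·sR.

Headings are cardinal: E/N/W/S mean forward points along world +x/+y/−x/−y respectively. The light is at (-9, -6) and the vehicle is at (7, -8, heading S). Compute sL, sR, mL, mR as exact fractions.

left sensor world pos  = (8, -9); dL² = 298
right sensor world pos = (6, -9); dR² = 234
sL = 40/298 = 20/149
sR = 40/234 = 20/117
mL = 0·sL + -1·sR = -20/117
mR = -1/2·sL + -1/2·sR = -2660/17433

20/149 20/117 -20/117 -2660/17433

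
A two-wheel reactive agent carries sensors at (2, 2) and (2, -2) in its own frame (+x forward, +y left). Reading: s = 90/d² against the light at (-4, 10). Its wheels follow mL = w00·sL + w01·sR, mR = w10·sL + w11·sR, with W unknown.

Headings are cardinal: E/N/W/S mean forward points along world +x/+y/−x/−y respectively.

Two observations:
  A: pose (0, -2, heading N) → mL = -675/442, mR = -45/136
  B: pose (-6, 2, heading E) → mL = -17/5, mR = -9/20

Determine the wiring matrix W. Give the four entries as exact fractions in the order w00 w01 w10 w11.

-1 -1 0 -1/2

obs A: pose=(0,-2,N) → sL=45/52, sR=45/68, mL=-675/442, mR=-45/136
obs B: pose=(-6,2,E) → sL=5/2, sR=9/10, mL=-17/5, mR=-9/20
sensor matrix S = [[45/52, 45/68], [5/2, 9/10]]; det S = -387/442
solve [mL_A; mL_B] = S·[w00; w01] and [mR_A; mR_B] = S·[w10; w11]:
  w00 = -1, w01 = -1, w10 = 0, w11 = -1/2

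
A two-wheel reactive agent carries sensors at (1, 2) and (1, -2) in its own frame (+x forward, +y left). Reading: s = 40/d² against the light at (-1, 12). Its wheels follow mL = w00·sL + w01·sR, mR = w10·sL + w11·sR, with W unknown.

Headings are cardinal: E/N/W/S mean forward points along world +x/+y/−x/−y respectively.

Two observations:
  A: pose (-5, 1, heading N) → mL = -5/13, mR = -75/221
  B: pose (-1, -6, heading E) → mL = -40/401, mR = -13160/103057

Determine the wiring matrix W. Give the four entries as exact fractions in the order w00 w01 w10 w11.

obs A: pose=(-5,1,N) → sL=5/17, sR=5/13, mL=-5/13, mR=-75/221
obs B: pose=(-1,-6,E) → sL=40/257, sR=40/401, mL=-40/401, mR=-13160/103057
sensor matrix S = [[5/17, 5/13], [40/257, 40/401]]; det S = -695200/22775597
solve [mL_A; mL_B] = S·[w00; w01] and [mR_A; mR_B] = S·[w10; w11]:
  w00 = 0, w01 = -1, w10 = -1/2, w11 = -1/2

0 -1 -1/2 -1/2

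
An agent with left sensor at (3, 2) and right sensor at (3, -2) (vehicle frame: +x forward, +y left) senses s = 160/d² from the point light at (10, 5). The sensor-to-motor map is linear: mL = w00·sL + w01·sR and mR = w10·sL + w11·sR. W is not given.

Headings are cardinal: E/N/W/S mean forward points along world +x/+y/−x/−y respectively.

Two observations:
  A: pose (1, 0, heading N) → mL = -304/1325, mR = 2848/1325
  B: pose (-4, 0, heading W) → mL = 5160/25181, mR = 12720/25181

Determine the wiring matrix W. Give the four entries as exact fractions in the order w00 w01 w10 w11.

obs A: pose=(1,0,N) → sL=32/25, sR=160/53, mL=-304/1325, mR=2848/1325
obs B: pose=(-4,0,W) → sL=80/169, sR=80/149, mL=5160/25181, mR=12720/25181
sensor matrix S = [[32/25, 160/53], [80/169, 80/149]]; det S = -4950016/6672965
solve [mL_A; mL_B] = S·[w00; w01] and [mR_A; mR_B] = S·[w10; w11]:
  w00 = 1, w01 = -1/2, w10 = 1/2, w11 = 1/2

1 -1/2 1/2 1/2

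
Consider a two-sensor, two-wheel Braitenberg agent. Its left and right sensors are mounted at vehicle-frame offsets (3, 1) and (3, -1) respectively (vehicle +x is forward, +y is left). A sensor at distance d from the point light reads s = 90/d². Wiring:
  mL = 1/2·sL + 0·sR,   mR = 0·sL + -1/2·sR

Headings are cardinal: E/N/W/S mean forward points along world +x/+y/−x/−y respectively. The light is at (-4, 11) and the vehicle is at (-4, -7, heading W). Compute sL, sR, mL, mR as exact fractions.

left sensor world pos  = (-7, -8); dL² = 370
right sensor world pos = (-7, -6); dR² = 298
sL = 90/370 = 9/37
sR = 90/298 = 45/149
mL = 1/2·sL + 0·sR = 9/74
mR = 0·sL + -1/2·sR = -45/298

9/37 45/149 9/74 -45/298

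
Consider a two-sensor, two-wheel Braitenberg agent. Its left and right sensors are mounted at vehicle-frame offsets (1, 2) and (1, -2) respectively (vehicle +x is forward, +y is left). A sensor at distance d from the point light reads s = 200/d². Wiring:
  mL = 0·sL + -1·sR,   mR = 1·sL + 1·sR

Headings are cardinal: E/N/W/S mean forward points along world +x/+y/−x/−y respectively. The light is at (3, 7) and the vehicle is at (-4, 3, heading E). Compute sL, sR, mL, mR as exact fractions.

5 25/9 -25/9 70/9

left sensor world pos  = (-3, 5); dL² = 40
right sensor world pos = (-3, 1); dR² = 72
sL = 200/40 = 5
sR = 200/72 = 25/9
mL = 0·sL + -1·sR = -25/9
mR = 1·sL + 1·sR = 70/9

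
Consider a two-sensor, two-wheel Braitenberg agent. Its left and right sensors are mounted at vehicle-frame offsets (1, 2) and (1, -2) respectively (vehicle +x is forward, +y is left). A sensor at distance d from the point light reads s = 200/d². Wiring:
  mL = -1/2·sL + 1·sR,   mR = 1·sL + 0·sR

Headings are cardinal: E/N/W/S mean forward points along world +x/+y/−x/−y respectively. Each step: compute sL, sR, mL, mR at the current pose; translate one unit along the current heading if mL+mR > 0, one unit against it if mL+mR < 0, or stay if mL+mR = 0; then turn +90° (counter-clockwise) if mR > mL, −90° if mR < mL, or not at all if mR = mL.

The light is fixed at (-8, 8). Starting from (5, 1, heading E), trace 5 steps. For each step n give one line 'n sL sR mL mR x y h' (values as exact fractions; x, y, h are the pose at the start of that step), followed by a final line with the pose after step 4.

n=0: pose=(5,1,E); sL=200/221, sR=200/277; mL=16500/61217, mR=200/221; mL+mR=71900/61217 → advance +1; mR−mL=38900/61217 → turn +1·90°
n=1: pose=(6,1,N); sL=10/9, sR=50/73; mL=85/657, mR=10/9; mL+mR=815/657 → advance +1; mR−mL=215/219 → turn +1·90°
n=2: pose=(6,2,W); sL=200/233, sR=40/37; mL=5620/8621, mR=200/233; mL+mR=13020/8621 → advance +1; mR−mL=1780/8621 → turn +1·90°
n=3: pose=(5,2,S); sL=100/137, sR=20/17; mL=1890/2329, mR=100/137; mL+mR=3590/2329 → advance +1; mR−mL=-190/2329 → turn -1·90°
n=4: pose=(5,1,W); sL=8/9, sR=200/169; mL=1124/1521, mR=8/9; mL+mR=2476/1521 → advance +1; mR−mL=76/507 → turn +1·90°

0 200/221 200/277 16500/61217 200/221 5 1 E
1 10/9 50/73 85/657 10/9 6 1 N
2 200/233 40/37 5620/8621 200/233 6 2 W
3 100/137 20/17 1890/2329 100/137 5 2 S
4 8/9 200/169 1124/1521 8/9 5 1 W
final 4 1 S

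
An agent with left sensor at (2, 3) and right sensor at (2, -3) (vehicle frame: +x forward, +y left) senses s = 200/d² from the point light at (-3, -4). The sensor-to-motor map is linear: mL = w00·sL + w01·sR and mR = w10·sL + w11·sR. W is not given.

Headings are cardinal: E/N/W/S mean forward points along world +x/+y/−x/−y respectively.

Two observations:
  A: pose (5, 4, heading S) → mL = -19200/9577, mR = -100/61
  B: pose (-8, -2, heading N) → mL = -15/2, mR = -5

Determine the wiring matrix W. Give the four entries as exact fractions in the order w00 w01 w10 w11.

obs A: pose=(5,4,S) → sL=200/157, sR=200/61, mL=-19200/9577, mR=-100/61
obs B: pose=(-8,-2,N) → sL=5/2, sR=10, mL=-15/2, mR=-5
sensor matrix S = [[200/157, 200/61], [5/2, 10]]; det S = 43500/9577
solve [mL_A; mL_B] = S·[w00; w01] and [mR_A; mR_B] = S·[w10; w11]:
  w00 = 1, w01 = -1, w10 = 0, w11 = -1/2

1 -1 0 -1/2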